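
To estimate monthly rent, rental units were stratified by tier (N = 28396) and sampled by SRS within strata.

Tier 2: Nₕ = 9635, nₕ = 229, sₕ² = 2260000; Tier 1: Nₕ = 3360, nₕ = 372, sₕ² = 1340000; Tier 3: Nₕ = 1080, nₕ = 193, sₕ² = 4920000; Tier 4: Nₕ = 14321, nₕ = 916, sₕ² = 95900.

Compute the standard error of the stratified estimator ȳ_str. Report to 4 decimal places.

34.7746

Var(ȳ_str) = Σₕ Wₕ²(1 − fₕ)sₕ²/nₕ with Wₕ = Nₕ/N, N = 28396.
Tier 2: Wₕ = 0.33930835; term = 0.33930835²·(1 − 0.02376751)·2260000/229 = 1109.2139.
Tier 1: Wₕ = 0.11832652; term = 0.11832652²·(1 − 0.11071429)·1340000/372 = 44.850511.
Tier 3: Wₕ = 0.03803353; term = 0.03803353²·(1 − 0.17870370)·4920000/193 = 30.285924.
Tier 4: Wₕ = 0.50433160; term = 0.50433160²·(1 − 0.06396201)·95900/916 = 24.925792.
Sum = 1209.2761.
SE = √(1209.2761) = 34.7746.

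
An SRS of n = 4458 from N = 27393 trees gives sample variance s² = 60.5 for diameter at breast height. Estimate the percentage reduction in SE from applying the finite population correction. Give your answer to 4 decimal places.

8.4982

f = n/N = 4458/27393 = 0.16274231.
SE_no-fpc = √(s²/n) = 0.1164951; SE_fpc = √((1−f)s²/n) = 0.1065951.
Ratio = √(1−f) = 0.91501787. Reduction = 100·(1 − 0.91501787) = 8.4982%.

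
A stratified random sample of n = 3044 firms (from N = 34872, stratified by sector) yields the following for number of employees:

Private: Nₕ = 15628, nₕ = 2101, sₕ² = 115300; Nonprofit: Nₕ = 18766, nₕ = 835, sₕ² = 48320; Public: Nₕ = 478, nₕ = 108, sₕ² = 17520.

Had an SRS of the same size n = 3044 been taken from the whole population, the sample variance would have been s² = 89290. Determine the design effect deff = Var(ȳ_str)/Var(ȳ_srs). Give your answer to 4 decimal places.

Var(ȳ_str) = Σ Wₕ²(1−fₕ)sₕ²/nₕ with Wₕ = Nₕ/34872:
  Private: (15628/34872)²·(1−2101/15628)·115300/2101 = 9.5401331
  Nonprofit: (18766/34872)²·(1−835/18766)·48320/835 = 16.012641
  Public: (478/34872)²·(1−108/478)·17520/108 = 0.023593168
  → Var(ȳ_str) = 25.576367.
Var(ȳ_srs) = (1 − 3044/34872)·89290/3044 = 26.772607.
deff = 25.576367 / 26.772607 = 0.9553.

0.9553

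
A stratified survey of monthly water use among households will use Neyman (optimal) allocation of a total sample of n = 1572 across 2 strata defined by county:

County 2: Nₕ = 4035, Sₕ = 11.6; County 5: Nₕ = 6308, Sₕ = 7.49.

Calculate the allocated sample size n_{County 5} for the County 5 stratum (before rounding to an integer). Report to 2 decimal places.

Neyman allocation: nₕ = n·NₕSₕ / Σⱼ NⱼSⱼ.
Σ NⱼSⱼ = 4035·11.6 + 6308·7.49 = 94052.92.
n_{County 5} = 1572·6308·7.49 / 94052.92 = 789.68.

789.68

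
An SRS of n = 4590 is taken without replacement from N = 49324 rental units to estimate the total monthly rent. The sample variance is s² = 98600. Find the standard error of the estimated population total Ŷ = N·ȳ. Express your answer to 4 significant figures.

217700

Var(Ŷ) = N²·Var(ȳ) = N²·(1 − n/N)·s²/n.
f = 4590/49324 = 0.09305815; Var(ȳ) = 0.90694185·98600/4590 = 19.482455.
Var(Ŷ) = 49324² · 19.482455 = 4.7398027 × 10^10.
SE(Ŷ) = √(4.7398027 × 10^10) = 217700.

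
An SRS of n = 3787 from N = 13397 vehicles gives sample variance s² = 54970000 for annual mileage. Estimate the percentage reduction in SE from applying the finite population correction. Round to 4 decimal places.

f = n/N = 3787/13397 = 0.28267523.
SE_no-fpc = √(s²/n) = 120.48007; SE_fpc = √((1−f)s²/n) = 102.04063.
Ratio = √(1−f) = 0.84695028. Reduction = 100·(1 − 0.84695028) = 15.3050%.

15.3050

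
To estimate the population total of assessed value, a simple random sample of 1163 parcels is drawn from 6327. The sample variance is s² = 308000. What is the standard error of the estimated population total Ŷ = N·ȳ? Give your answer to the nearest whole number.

93020

Var(Ŷ) = N²·Var(ȳ) = N²·(1 − n/N)·s²/n.
f = 1163/6327 = 0.18381539; Var(ȳ) = 0.81618461·308000/1163 = 216.15207.
Var(Ŷ) = 6327² · 216.15207 = 8.6527682 × 10^9.
SE(Ŷ) = √(8.6527682 × 10^9) = 93020.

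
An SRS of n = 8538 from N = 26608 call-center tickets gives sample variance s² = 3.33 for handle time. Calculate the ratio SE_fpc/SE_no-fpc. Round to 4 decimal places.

0.8241

f = n/N = 8538/26608 = 0.32088094.
SE_no-fpc = √(s²/n) = 0.019748951; SE_fpc = √((1−f)s²/n) = 0.01627485.
Ratio = √(1−f) = 0.82408680.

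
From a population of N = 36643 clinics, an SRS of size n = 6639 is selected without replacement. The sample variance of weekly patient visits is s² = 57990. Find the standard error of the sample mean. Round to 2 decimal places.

Under SRS without replacement, Var(ȳ) = (1 − f)·s²/n with f = n/N = 6639/36643 = 0.18118058.
Var(ȳ) = (1 − 0.18118058)·57990/6639 = 0.81881942·8.7347492 = 7.1521823.
SE(ȳ) = √(7.1521823) = 2.67.

2.67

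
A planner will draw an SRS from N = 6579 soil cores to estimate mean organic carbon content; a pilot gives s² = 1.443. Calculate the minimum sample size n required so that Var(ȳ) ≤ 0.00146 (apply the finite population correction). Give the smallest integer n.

860

Without fpc, n₀ = s²/D = 1.443/0.00146 = 988.3562.
With fpc, (1 − n/N)·s²/n ≤ D requires n ≥ n₀/(1 + n₀/N) = 988.3562/(1 + 988.3562/6579) = 859.2691.
Rounding up, n = 860.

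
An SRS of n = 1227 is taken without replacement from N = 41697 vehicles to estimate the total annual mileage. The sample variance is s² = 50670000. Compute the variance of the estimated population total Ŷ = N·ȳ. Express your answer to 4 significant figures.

Var(Ŷ) = N²·Var(ȳ) = N²·(1 − n/N)·s²/n.
f = 1227/41697 = 0.02942658; Var(ȳ) = 0.97057342·50670000/1227 = 40080.648.
Var(Ŷ) = 41697² · 40080.648 = 6.968581 × 10^13.

6.969 × 10^13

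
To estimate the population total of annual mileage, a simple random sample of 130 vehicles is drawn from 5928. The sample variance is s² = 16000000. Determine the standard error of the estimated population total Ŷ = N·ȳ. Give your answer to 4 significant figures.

Var(Ŷ) = N²·Var(ȳ) = N²·(1 − n/N)·s²/n.
f = 130/5928 = 0.02192982; Var(ȳ) = 0.97807018·16000000/130 = 120377.87.
Var(Ŷ) = 5928² · 120377.87 = 4.2302209 × 10^12.
SE(Ŷ) = √(4.2302209 × 10^12) = 2.057 × 10^6.

2.057 × 10^6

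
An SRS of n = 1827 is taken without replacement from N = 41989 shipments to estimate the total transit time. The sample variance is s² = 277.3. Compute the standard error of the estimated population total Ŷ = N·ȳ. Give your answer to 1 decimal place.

15998.6

Var(Ŷ) = N²·Var(ȳ) = N²·(1 − n/N)·s²/n.
f = 1827/41989 = 0.04351140; Var(ȳ) = 0.95648860·277.3/1827 = 0.14517476.
Var(Ŷ) = 41989² · 0.14517476 = 2.5595415 × 10^8.
SE(Ŷ) = √(2.5595415 × 10^8) = 15998.6.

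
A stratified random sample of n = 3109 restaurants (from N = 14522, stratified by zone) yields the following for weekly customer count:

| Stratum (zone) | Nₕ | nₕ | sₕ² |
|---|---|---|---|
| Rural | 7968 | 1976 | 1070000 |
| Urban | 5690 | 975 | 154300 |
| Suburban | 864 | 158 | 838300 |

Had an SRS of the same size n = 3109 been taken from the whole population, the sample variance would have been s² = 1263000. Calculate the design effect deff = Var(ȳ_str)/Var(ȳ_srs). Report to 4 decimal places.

Var(ȳ_str) = Σ Wₕ²(1−fₕ)sₕ²/nₕ with Wₕ = Nₕ/14522:
  Rural: (7968/14522)²·(1−1976/7968)·1070000/1976 = 122.59284
  Urban: (5690/14522)²·(1−975/5690)·154300/975 = 20.132718
  Suburban: (864/14522)²·(1−158/864)·838300/158 = 15.346451
  → Var(ȳ_str) = 158.07201.
Var(ȳ_srs) = (1 − 3109/14522)·1263000/3109 = 319.26846.
deff = 158.07201 / 319.26846 = 0.4951.

0.4951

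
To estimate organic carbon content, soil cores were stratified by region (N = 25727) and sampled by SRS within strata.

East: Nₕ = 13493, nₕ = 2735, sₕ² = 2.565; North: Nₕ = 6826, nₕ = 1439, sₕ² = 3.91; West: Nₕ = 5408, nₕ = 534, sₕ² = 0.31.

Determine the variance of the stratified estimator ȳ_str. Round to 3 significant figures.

Var(ȳ_str) = Σₕ Wₕ²(1 − fₕ)sₕ²/nₕ with Wₕ = Nₕ/N, N = 25727.
East: Wₕ = 0.52446846; term = 0.52446846²·(1 − 0.20269770)·2.565/2735 = 2.0567988 × 10^-4.
North: Wₕ = 0.26532437; term = 0.26532437²·(1 − 0.21081160)·3.91/1439 = 1.5095619 × 10^-4.
West: Wₕ = 0.21020718; term = 0.21020718²·(1 − 0.09874260)·0.31/534 = 2.311875 × 10^-5.
Sum = 3.7975482 × 10^-4.

3.80 × 10^-4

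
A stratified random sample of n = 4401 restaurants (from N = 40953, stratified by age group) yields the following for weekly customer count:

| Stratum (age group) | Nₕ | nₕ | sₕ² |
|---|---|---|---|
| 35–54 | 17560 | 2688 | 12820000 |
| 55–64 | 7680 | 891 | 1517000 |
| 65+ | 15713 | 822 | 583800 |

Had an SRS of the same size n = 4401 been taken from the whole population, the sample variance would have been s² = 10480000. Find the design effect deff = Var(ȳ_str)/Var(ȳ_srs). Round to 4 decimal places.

0.4209

Var(ȳ_str) = Σ Wₕ²(1−fₕ)sₕ²/nₕ with Wₕ = Nₕ/40953:
  35–54: (17560/40953)²·(1−2688/17560)·12820000/2688 = 742.64491
  55–64: (7680/40953)²·(1−891/7680)·1517000/891 = 52.930191
  65+: (15713/40953)²·(1−822/15713)·583800/822 = 99.084062
  → Var(ȳ_str) = 894.65916.
Var(ȳ_srs) = (1 − 4401/40953)·10480000/4401 = 2125.3739.
deff = 894.65916 / 2125.3739 = 0.4209.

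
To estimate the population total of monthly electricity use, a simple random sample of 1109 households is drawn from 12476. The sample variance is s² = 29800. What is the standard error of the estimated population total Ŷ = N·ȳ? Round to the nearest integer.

Var(Ŷ) = N²·Var(ȳ) = N²·(1 − n/N)·s²/n.
f = 1109/12476 = 0.08889067; Var(ȳ) = 0.91110933·29800/1109 = 24.482469.
Var(Ŷ) = 12476² · 24.482469 = 3.8107104 × 10^9.
SE(Ŷ) = √(3.8107104 × 10^9) = 61731.

61731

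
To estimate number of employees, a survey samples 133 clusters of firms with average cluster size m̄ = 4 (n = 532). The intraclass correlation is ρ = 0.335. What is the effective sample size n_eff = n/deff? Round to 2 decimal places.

265.34

deff = 1 + (4 − 1)·0.335 = 1 + 1.005 = 2.005.
n_eff = 532 / 2.005 = 265.34.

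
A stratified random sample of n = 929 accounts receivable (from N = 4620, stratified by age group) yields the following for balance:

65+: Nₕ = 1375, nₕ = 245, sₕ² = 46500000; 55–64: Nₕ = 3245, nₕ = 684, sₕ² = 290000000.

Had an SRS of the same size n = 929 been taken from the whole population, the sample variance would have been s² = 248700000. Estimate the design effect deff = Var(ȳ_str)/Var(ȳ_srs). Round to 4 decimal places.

Var(ȳ_str) = Σ Wₕ²(1−fₕ)sₕ²/nₕ with Wₕ = Nₕ/4620:
  65+: (1375/4620)²·(1−245/1375)·46500000/245 = 13816.055
  55–64: (3245/4620)²·(1−684/3245)·290000000/684 = 165075.35
  → Var(ȳ_str) = 178891.41.
Var(ȳ_srs) = (1 − 929/4620)·248700000/929 = 213876.04.
deff = 178891.41 / 213876.04 = 0.8364.

0.8364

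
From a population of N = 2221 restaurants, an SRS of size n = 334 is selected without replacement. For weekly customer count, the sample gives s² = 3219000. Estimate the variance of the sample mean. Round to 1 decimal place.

8188.4

Under SRS without replacement, Var(ȳ) = (1 − f)·s²/n with f = n/N = 334/2221 = 0.15038271.
Var(ȳ) = (1 − 0.15038271)·3219000/334 = 0.84961729·9637.7246 = 8188.3774.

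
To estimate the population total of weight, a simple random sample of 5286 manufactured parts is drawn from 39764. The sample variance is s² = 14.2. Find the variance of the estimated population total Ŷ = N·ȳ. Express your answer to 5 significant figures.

3.6829 × 10^6

Var(Ŷ) = N²·Var(ȳ) = N²·(1 − n/N)·s²/n.
f = 5286/39764 = 0.13293431; Var(ȳ) = 0.86706569·14.2/5286 = 0.0023292343.
Var(Ŷ) = 39764² · 0.0023292343 = 3.6829287 × 10^6.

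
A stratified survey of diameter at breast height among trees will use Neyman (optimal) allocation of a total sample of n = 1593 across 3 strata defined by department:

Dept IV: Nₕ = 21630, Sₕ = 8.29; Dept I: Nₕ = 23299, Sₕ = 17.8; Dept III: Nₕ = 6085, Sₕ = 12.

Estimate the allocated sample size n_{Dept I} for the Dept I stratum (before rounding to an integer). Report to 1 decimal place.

990.4

Neyman allocation: nₕ = n·NₕSₕ / Σⱼ NⱼSⱼ.
Σ NⱼSⱼ = 21630·8.29 + 23299·17.8 + 6085·12 = 667054.9.
n_{Dept I} = 1593·23299·17.8 / 667054.9 = 990.4.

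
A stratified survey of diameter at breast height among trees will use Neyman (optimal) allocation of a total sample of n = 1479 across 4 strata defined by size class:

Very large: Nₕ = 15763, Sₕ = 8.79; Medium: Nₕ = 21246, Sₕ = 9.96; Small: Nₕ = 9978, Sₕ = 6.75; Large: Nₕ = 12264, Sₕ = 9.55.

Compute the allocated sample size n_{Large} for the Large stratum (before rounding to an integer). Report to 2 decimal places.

324.00

Neyman allocation: nₕ = n·NₕSₕ / Σⱼ NⱼSⱼ.
Σ NⱼSⱼ = 15763·8.79 + 21246·9.96 + 9978·6.75 + 12264·9.55 = 534639.63.
n_{Large} = 1479·12264·9.55 / 534639.63 = 324.00.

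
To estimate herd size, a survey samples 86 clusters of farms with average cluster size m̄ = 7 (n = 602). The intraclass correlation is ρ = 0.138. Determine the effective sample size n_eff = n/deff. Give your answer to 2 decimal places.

deff = 1 + (7 − 1)·0.138 = 1 + 0.828 = 1.828.
n_eff = 602 / 1.828 = 329.32.

329.32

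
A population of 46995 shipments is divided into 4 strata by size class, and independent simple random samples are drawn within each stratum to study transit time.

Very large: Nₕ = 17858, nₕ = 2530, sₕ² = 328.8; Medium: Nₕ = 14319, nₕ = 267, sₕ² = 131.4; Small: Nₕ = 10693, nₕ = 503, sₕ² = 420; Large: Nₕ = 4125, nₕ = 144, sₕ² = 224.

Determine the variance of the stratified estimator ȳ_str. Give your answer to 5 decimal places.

0.11371

Var(ȳ_str) = Σₕ Wₕ²(1 − fₕ)sₕ²/nₕ with Wₕ = Nₕ/N, N = 46995.
Very large: Wₕ = 0.37999787; term = 0.37999787²·(1 − 0.14167320)·328.8/2530 = 0.016107431.
Medium: Wₕ = 0.30469199; term = 0.30469199²·(1 − 0.01864655)·131.4/267 = 0.044836492.
Small: Wₕ = 0.22753484; term = 0.22753484²·(1 − 0.04704012)·420/503 = 0.041195687.
Large: Wₕ = 0.08777530; term = 0.08777530²·(1 − 0.03490909)·224/144 = 0.011566404.
Sum = 0.11370601.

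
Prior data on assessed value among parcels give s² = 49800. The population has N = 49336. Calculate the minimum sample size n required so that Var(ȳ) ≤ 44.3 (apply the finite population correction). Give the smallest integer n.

1100

Without fpc, n₀ = s²/D = 49800/44.3 = 1124.1535.
With fpc, (1 − n/N)·s²/n ≤ D requires n ≥ n₀/(1 + n₀/N) = 1124.1535/(1 + 1124.1535/49336) = 1099.1096.
Rounding up, n = 1100.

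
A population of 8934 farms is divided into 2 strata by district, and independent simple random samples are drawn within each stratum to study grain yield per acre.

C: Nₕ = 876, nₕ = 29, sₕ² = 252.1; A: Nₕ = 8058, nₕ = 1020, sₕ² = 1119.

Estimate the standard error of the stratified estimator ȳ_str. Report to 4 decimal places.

0.9275

Var(ȳ_str) = Σₕ Wₕ²(1 − fₕ)sₕ²/nₕ with Wₕ = Nₕ/N, N = 8934.
C: Wₕ = 0.09805238; term = 0.09805238²·(1 − 0.03310502)·252.1/29 = 0.080810998.
A: Wₕ = 0.90194762; term = 0.90194762²·(1 − 0.12658228)·1119/1020 = 0.77949717.
Sum = 0.86030817.
SE = √(0.86030817) = 0.9275.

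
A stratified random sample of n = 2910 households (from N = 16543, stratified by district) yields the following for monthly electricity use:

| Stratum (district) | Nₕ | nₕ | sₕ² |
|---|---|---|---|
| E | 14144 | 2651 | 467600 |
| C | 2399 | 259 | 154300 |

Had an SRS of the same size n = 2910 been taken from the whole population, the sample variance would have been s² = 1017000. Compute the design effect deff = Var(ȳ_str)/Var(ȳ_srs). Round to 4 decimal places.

0.4026

Var(ȳ_str) = Σ Wₕ²(1−fₕ)sₕ²/nₕ with Wₕ = Nₕ/16543:
  E: (14144/16543)²·(1−2651/14144)·467600/2651 = 104.77119
  C: (2399/16543)²·(1−259/2399)·154300/259 = 11.175878
  → Var(ȳ_str) = 115.94707.
Var(ȳ_srs) = (1 − 2910/16543)·1017000/2910 = 288.00838.
deff = 115.94707 / 288.00838 = 0.4026.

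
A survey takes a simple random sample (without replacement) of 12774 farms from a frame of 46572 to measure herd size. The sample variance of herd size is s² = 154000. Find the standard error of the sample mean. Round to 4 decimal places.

Under SRS without replacement, Var(ȳ) = (1 − f)·s²/n with f = n/N = 12774/46572 = 0.27428498.
Var(ȳ) = (1 − 0.27428498)·154000/12774 = 0.72571502·12.055738 = 8.7490303.
SE(ȳ) = √(8.7490303) = 2.9579.

2.9579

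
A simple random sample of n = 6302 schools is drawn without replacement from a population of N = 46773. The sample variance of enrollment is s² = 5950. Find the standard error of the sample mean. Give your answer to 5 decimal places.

Under SRS without replacement, Var(ȳ) = (1 − f)·s²/n with f = n/N = 6302/46773 = 0.13473585.
Var(ȳ) = (1 − 0.13473585)·5950/6302 = 0.86526415·0.94414472 = 0.81693457.
SE(ȳ) = √(0.81693457) = 0.90384.

0.90384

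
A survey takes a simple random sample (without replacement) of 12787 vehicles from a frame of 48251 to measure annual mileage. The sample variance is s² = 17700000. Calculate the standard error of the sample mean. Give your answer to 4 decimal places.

Under SRS without replacement, Var(ȳ) = (1 − f)·s²/n with f = n/N = 12787/48251 = 0.26501005.
Var(ȳ) = (1 − 0.26501005)·17700000/12787 = 0.73498995·1384.2183 = 1017.3866.
SE(ȳ) = √(1017.3866) = 31.8965.

31.8965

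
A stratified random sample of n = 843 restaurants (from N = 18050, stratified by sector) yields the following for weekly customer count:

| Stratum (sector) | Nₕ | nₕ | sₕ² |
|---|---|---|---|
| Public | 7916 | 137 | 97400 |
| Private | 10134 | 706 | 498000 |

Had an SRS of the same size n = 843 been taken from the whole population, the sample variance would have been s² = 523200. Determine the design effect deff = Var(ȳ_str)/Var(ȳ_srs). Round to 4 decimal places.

Var(ȳ_str) = Σ Wₕ²(1−fₕ)sₕ²/nₕ with Wₕ = Nₕ/18050:
  Public: (7916/18050)²·(1−137/7916)·97400/137 = 134.37347
  Private: (10134/18050)²·(1−706/10134)·498000/706 = 206.85723
  → Var(ȳ_str) = 341.2307.
Var(ȳ_srs) = (1 − 843/18050)·523200/843 = 591.65442.
deff = 341.2307 / 591.65442 = 0.5767.

0.5767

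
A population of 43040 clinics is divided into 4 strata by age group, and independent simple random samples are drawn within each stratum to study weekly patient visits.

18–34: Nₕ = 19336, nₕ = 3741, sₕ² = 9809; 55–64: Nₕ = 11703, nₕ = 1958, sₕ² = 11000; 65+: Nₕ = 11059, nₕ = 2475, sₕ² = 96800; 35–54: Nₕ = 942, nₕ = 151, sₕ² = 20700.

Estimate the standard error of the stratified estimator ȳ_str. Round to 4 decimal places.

Var(ȳ_str) = Σₕ Wₕ²(1 − fₕ)sₕ²/nₕ with Wₕ = Nₕ/N, N = 43040.
18–34: Wₕ = 0.44925651; term = 0.44925651²·(1 − 0.19347331)·9809/3741 = 0.42681976.
55–64: Wₕ = 0.27190985; term = 0.27190985²·(1 − 0.16730753)·11000/1958 = 0.3458713.
65+: Wₕ = 0.25694703; term = 0.25694703²·(1 − 0.22379962)·96800/2475 = 2.0042929.
35–54: Wₕ = 0.02188662; term = 0.02188662²·(1 − 0.16029724)·20700/151 = 0.055141206.
Sum = 2.8321252.
SE = √(2.8321252) = 1.6829.

1.6829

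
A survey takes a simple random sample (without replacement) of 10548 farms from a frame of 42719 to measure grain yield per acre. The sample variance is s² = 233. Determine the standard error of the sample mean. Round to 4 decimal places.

0.1290

Under SRS without replacement, Var(ȳ) = (1 − f)·s²/n with f = n/N = 10548/42719 = 0.24691589.
Var(ȳ) = (1 − 0.24691589)·233/10548 = 0.75308411·0.022089496 = 0.016635248.
SE(ȳ) = √(0.016635248) = 0.1290.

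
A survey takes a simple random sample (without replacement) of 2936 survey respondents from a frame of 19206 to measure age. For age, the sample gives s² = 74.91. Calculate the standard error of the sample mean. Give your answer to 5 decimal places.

Under SRS without replacement, Var(ȳ) = (1 − f)·s²/n with f = n/N = 2936/19206 = 0.15286890.
Var(ȳ) = (1 − 0.15286890)·74.91/2936 = 0.84713110·0.025514305 = 0.021613962.
SE(ȳ) = √(0.021613962) = 0.14702.

0.14702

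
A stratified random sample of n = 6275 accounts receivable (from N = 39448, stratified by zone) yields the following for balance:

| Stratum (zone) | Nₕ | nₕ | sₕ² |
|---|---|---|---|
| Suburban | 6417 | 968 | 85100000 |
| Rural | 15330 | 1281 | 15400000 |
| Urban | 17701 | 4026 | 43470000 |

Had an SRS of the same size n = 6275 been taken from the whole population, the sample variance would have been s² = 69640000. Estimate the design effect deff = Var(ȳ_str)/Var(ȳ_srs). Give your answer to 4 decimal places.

0.5699

Var(ȳ_str) = Σ Wₕ²(1−fₕ)sₕ²/nₕ with Wₕ = Nₕ/39448:
  Suburban: (6417/39448)²·(1−968/6417)·85100000/968 = 1975.391
  Rural: (15330/39448)²·(1−1281/15330)·15400000/1281 = 1663.8309
  Urban: (17701/39448)²·(1−4026/17701)·43470000/4026 = 1679.5426
  → Var(ȳ_str) = 5318.7645.
Var(ȳ_srs) = (1 − 6275/39448)·69640000/6275 = 9332.646.
deff = 5318.7645 / 9332.646 = 0.5699.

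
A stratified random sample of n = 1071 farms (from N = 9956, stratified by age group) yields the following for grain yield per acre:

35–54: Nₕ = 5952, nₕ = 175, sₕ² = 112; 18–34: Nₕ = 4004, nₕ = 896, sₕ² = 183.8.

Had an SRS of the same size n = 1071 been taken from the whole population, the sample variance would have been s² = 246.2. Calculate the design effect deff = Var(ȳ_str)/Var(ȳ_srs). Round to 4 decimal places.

1.2077

Var(ȳ_str) = Σ Wₕ²(1−fₕ)sₕ²/nₕ with Wₕ = Nₕ/9956:
  35–54: (5952/9956)²·(1−175/5952)·112/175 = 0.22201151
  18–34: (4004/9956)²·(1−896/4004)·183.8/896 = 0.025753888
  → Var(ȳ_str) = 0.2477654.
Var(ȳ_srs) = (1 − 1071/9956)·246.2/1071 = 0.20514981.
deff = 0.2477654 / 0.20514981 = 1.2077.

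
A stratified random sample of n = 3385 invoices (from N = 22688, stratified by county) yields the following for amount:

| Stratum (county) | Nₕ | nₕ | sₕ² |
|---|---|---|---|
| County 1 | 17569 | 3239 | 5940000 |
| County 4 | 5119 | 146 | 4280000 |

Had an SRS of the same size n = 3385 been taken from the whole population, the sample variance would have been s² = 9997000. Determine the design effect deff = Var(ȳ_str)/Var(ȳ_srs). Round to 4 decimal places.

0.9340

Var(ȳ_str) = Σ Wₕ²(1−fₕ)sₕ²/nₕ with Wₕ = Nₕ/22688:
  County 1: (17569/22688)²·(1−3239/17569)·5940000/3239 = 896.96667
  County 4: (5119/22688)²·(1−146/5119)·4280000/146 = 1449.7799
  → Var(ȳ_str) = 2346.7466.
Var(ȳ_srs) = (1 − 3385/22688)·9997000/3385 = 2512.6941.
deff = 2346.7466 / 2512.6941 = 0.9340.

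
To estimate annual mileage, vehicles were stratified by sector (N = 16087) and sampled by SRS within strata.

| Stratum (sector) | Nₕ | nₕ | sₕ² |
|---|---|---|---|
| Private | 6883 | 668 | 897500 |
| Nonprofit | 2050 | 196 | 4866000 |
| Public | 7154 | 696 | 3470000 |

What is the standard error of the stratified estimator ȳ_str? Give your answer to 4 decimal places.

Var(ȳ_str) = Σₕ Wₕ²(1 − fₕ)sₕ²/nₕ with Wₕ = Nₕ/N, N = 16087.
Private: Wₕ = 0.42786101; term = 0.42786101²·(1 − 0.09705070)·897500/668 = 222.08886.
Nonprofit: Wₕ = 0.12743209; term = 0.12743209²·(1 − 0.09560976)·4866000/196 = 364.61078.
Public: Wₕ = 0.44470691; term = 0.44470691²·(1 − 0.09728823)·3470000/696 = 890.0555.
Sum = 1476.7551.
SE = √(1476.7551) = 38.4286.

38.4286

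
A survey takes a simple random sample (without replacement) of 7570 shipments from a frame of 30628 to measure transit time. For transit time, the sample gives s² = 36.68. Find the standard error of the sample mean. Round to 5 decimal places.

Under SRS without replacement, Var(ȳ) = (1 − f)·s²/n with f = n/N = 7570/30628 = 0.24715946.
Var(ȳ) = (1 − 0.24715946)·36.68/7570 = 0.75284054·0.0048454425 = 0.0036478456.
SE(ȳ) = √(0.0036478456) = 0.06040.

0.06040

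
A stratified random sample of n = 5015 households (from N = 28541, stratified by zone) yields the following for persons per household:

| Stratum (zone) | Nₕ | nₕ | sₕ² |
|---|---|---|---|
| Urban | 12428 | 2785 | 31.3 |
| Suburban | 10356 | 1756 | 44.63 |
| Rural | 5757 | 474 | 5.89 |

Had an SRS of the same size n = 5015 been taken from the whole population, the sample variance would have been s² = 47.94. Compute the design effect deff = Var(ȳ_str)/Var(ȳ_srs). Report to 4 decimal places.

0.6214

Var(ȳ_str) = Σ Wₕ²(1−fₕ)sₕ²/nₕ with Wₕ = Nₕ/28541:
  Urban: (12428/28541)²·(1−2785/12428)·31.3/2785 = 0.0016534618
  Suburban: (10356/28541)²·(1−1756/10356)·44.63/1756 = 0.0027787821
  Rural: (5757/28541)²·(1−474/5757)·5.89/474 = 4.6395453 × 10^-4
  → Var(ȳ_str) = 0.0048961984.
Var(ȳ_srs) = (1 − 5015/28541)·47.94/5015 = 0.0078796332.
deff = 0.0048961984 / 0.0078796332 = 0.6214.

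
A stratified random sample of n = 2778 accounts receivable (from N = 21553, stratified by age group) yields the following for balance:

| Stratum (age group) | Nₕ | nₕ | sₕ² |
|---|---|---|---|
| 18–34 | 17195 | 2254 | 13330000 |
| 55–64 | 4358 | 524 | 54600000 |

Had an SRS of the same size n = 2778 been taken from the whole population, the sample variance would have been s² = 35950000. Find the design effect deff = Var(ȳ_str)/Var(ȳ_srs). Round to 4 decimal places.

0.6226

Var(ȳ_str) = Σ Wₕ²(1−fₕ)sₕ²/nₕ with Wₕ = Nₕ/21553:
  18–34: (17195/21553)²·(1−2254/17195)·13330000/2254 = 3270.7144
  55–64: (4358/21553)²·(1−524/4358)·54600000/524 = 3747.8762
  → Var(ȳ_str) = 7018.5906.
Var(ȳ_srs) = (1 − 2778/21553)·35950000/2778 = 11272.983.
deff = 7018.5906 / 11272.983 = 0.6226.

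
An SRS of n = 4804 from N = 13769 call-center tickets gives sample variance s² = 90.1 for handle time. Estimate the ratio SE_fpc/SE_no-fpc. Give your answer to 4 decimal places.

f = n/N = 4804/13769 = 0.34889970.
SE_no-fpc = √(s²/n) = 0.13694964; SE_fpc = √((1−f)s²/n) = 0.11050574.
Ratio = √(1−f) = 0.80690786.

0.8069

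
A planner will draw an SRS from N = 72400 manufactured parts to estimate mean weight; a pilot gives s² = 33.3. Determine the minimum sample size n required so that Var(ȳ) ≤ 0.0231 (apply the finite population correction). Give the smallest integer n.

Without fpc, n₀ = s²/D = 33.3/0.0231 = 1441.5584.
With fpc, (1 − n/N)·s²/n ≤ D requires n ≥ n₀/(1 + n₀/N) = 1441.5584/(1 + 1441.5584/72400) = 1413.4158.
Rounding up, n = 1414.

1414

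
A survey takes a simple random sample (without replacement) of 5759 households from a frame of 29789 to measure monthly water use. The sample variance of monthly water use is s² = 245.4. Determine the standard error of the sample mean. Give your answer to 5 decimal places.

Under SRS without replacement, Var(ȳ) = (1 − f)·s²/n with f = n/N = 5759/29789 = 0.19332640.
Var(ȳ) = (1 − 0.19332640)·245.4/5759 = 0.80667360·0.042611565 = 0.034373624.
SE(ȳ) = √(0.034373624) = 0.18540.

0.18540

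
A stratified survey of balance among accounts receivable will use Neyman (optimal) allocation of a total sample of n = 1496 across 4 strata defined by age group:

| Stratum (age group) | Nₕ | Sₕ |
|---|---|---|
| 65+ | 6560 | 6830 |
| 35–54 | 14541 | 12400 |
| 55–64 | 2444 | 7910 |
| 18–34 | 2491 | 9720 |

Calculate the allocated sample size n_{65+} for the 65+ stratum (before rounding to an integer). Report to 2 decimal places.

Neyman allocation: nₕ = n·NₕSₕ / Σⱼ NⱼSⱼ.
Σ NⱼSⱼ = 6560·6830 + 14541·12400 + 2444·7910 + 2491·9720 = 2.6865776 × 10^8.
n_{65+} = 1496·6560·6830 / (2.6865776 × 10^8) = 249.49.

249.49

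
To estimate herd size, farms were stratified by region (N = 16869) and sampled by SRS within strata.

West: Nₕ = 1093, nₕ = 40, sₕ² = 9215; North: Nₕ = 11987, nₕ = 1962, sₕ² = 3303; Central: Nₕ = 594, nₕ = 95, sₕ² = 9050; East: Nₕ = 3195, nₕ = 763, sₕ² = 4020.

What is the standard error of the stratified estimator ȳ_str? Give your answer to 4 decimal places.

Var(ȳ_str) = Σₕ Wₕ²(1 − fₕ)sₕ²/nₕ with Wₕ = Nₕ/N, N = 16869.
West: Wₕ = 0.06479341; term = 0.06479341²·(1 − 0.03659652)·9215/40 = 0.93176245.
North: Wₕ = 0.71059340; term = 0.71059340²·(1 − 0.16367732)·3303/1962 = 0.71092826.
Central: Wₕ = 0.03521252; term = 0.03521252²·(1 − 0.15993266)·9050/95 = 0.099227783.
East: Wₕ = 0.18940068; term = 0.18940068²·(1 − 0.23881064)·4020/763 = 0.1438657.
Sum = 1.8857842.
SE = √(1.8857842) = 1.3732.

1.3732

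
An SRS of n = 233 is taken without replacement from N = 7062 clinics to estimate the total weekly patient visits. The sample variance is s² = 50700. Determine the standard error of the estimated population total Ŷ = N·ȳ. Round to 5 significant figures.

Var(Ŷ) = N²·Var(ȳ) = N²·(1 − n/N)·s²/n.
f = 233/7062 = 0.03299349; Var(ȳ) = 0.96700651·50700/233 = 210.4173.
Var(Ŷ) = 7062² · 210.4173 = 1.0493899 × 10^10.
SE(Ŷ) = √(1.0493899 × 10^10) = 102440.

102440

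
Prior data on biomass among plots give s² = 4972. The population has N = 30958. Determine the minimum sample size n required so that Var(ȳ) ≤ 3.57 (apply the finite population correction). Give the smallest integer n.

Without fpc, n₀ = s²/D = 4972/3.57 = 1392.7171.
With fpc, (1 − n/N)·s²/n ≤ D requires n ≥ n₀/(1 + n₀/N) = 1392.7171/(1 + 1392.7171/30958) = 1332.7598.
Rounding up, n = 1333.

1333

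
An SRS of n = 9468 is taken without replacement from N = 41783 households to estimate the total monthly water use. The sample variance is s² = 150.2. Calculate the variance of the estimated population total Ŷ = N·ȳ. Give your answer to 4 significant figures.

Var(Ŷ) = N²·Var(ȳ) = N²·(1 − n/N)·s²/n.
f = 9468/41783 = 0.22659933; Var(ȳ) = 0.77340067·150.2/9468 = 0.012269199.
Var(Ŷ) = 41783² · 0.012269199 = 2.1419802 × 10^7.

2.142 × 10^7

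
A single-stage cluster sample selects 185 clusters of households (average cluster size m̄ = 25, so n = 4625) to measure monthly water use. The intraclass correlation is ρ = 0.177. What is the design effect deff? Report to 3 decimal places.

deff = 1 + (25 − 1)·0.177 = 1 + 4.248 = 5.248.

5.248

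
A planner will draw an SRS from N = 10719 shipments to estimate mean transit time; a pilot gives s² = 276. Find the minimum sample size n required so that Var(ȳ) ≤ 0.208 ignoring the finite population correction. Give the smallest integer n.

1327

Without fpc, n₀ = s²/D = 276/0.208 = 1326.9231.
Rounding up, n = 1327.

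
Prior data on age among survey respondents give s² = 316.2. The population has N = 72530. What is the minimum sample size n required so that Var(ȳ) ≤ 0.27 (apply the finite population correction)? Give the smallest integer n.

Without fpc, n₀ = s²/D = 316.2/0.27 = 1171.1111.
With fpc, (1 − n/N)·s²/n ≤ D requires n ≥ n₀/(1 + n₀/N) = 1171.1111/(1 + 1171.1111/72530) = 1152.5021.
Rounding up, n = 1153.

1153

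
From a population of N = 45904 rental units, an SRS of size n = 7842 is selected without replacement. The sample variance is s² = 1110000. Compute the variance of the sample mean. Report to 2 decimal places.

117.36

Under SRS without replacement, Var(ȳ) = (1 − f)·s²/n with f = n/N = 7842/45904 = 0.17083479.
Var(ȳ) = (1 − 0.17083479)·1110000/7842 = 0.82916521·141.54552 = 117.36462.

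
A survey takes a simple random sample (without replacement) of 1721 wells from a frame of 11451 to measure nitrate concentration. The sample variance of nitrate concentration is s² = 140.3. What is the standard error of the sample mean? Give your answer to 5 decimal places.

0.26319

Under SRS without replacement, Var(ȳ) = (1 − f)·s²/n with f = n/N = 1721/11451 = 0.15029255.
Var(ȳ) = (1 − 0.15029255)·140.3/1721 = 0.84970745·0.081522371 = 0.069270166.
SE(ȳ) = √(0.069270166) = 0.26319.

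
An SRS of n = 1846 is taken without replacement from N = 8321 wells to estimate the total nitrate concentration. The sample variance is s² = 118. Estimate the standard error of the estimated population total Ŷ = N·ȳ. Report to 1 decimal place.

Var(Ŷ) = N²·Var(ȳ) = N²·(1 − n/N)·s²/n.
f = 1846/8321 = 0.22184834; Var(ȳ) = 0.77815166·118/1846 = 0.049741006.
Var(Ŷ) = 8321² · 0.049741006 = 3.4440196 × 10^6.
SE(Ŷ) = √(3.4440196 × 10^6) = 1855.8.

1855.8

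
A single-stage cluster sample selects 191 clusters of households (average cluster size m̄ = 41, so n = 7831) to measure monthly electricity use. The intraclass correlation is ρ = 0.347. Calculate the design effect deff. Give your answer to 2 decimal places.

14.88

deff = 1 + (41 − 1)·0.347 = 1 + 13.88 = 14.88.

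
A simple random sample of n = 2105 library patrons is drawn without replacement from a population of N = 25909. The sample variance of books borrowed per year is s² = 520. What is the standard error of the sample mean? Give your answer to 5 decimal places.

Under SRS without replacement, Var(ȳ) = (1 − f)·s²/n with f = n/N = 2105/25909 = 0.08124590.
Var(ȳ) = (1 − 0.08124590)·520/2105 = 0.91875410·0.24703088 = 0.22696063.
SE(ȳ) = √(0.22696063) = 0.47640.

0.47640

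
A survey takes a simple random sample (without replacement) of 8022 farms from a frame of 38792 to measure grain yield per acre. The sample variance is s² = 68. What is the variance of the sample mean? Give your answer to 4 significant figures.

Under SRS without replacement, Var(ȳ) = (1 − f)·s²/n with f = n/N = 8022/38792 = 0.20679522.
Var(ȳ) = (1 − 0.20679522)·68/8022 = 0.79320478·0.0084766891 = 0.0067237504.

0.006724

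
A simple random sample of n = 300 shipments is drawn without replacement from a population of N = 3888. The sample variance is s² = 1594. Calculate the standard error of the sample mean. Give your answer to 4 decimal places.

Under SRS without replacement, Var(ȳ) = (1 − f)·s²/n with f = n/N = 300/3888 = 0.07716049.
Var(ȳ) = (1 − 0.07716049)·1594/300 = 0.92283951·5.3133333 = 4.9033539.
SE(ȳ) = √(4.9033539) = 2.2144.

2.2144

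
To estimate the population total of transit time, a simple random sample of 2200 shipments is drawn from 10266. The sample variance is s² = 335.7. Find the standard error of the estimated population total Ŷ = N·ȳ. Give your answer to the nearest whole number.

Var(Ŷ) = N²·Var(ȳ) = N²·(1 − n/N)·s²/n.
f = 2200/10266 = 0.21429963; Var(ȳ) = 0.78570037·335.7/2200 = 0.11989073.
Var(Ŷ) = 10266² · 0.11989073 = 1.2635375 × 10^7.
SE(Ŷ) = √(1.2635375 × 10^7) = 3555.

3555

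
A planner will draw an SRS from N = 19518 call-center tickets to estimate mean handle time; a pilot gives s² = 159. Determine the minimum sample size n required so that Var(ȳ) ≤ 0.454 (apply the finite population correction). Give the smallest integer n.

345

Without fpc, n₀ = s²/D = 159/0.454 = 350.2203.
With fpc, (1 − n/N)·s²/n ≤ D requires n ≥ n₀/(1 + n₀/N) = 350.2203/(1 + 350.2203/19518) = 344.0469.
Rounding up, n = 345.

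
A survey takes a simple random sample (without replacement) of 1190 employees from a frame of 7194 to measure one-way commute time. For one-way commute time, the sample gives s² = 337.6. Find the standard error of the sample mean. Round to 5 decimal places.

0.48659

Under SRS without replacement, Var(ȳ) = (1 − f)·s²/n with f = n/N = 1190/7194 = 0.16541562.
Var(ȳ) = (1 − 0.16541562)·337.6/1190 = 0.83458438·0.28369748 = 0.23676948.
SE(ȳ) = √(0.23676948) = 0.48659.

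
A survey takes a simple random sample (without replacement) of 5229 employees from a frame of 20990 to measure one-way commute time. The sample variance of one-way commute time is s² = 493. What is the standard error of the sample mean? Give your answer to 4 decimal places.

Under SRS without replacement, Var(ȳ) = (1 − f)·s²/n with f = n/N = 5229/20990 = 0.24911863.
Var(ȳ) = (1 − 0.24911863)·493/5229 = 0.75088137·0.094281889 = 0.070794515.
SE(ȳ) = √(0.070794515) = 0.2661.

0.2661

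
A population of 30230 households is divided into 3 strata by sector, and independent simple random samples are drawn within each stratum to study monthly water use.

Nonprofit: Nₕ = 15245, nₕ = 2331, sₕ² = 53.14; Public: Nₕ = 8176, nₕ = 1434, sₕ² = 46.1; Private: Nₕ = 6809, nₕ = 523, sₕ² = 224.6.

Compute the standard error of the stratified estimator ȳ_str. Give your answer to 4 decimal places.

Var(ȳ_str) = Σₕ Wₕ²(1 − fₕ)sₕ²/nₕ with Wₕ = Nₕ/N, N = 30230.
Nonprofit: Wₕ = 0.50430036; term = 0.50430036²·(1 − 0.15290259)·53.14/2331 = 0.0049112404.
Public: Wₕ = 0.27045981; term = 0.27045981²·(1 − 0.17539139)·46.1/1434 = 0.0019391219.
Private: Wₕ = 0.22523983; term = 0.22523983²·(1 − 0.07681010)·224.6/523 = 0.020113585.
Sum = 0.026963947.
SE = √(0.026963947) = 0.1642.

0.1642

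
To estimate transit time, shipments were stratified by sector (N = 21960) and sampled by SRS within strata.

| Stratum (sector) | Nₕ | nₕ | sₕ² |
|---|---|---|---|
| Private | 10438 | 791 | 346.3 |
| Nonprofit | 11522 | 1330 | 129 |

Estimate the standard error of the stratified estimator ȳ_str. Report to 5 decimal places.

Var(ȳ_str) = Σₕ Wₕ²(1 − fₕ)sₕ²/nₕ with Wₕ = Nₕ/N, N = 21960.
Private: Wₕ = 0.47531876; term = 0.47531876²·(1 − 0.07578080)·346.3/791 = 0.091415725.
Nonprofit: Wₕ = 0.52468124; term = 0.52468124²·(1 − 0.11543135)·129/1330 = 0.023618955.
Sum = 0.11503468.
SE = √(0.11503468) = 0.33917.

0.33917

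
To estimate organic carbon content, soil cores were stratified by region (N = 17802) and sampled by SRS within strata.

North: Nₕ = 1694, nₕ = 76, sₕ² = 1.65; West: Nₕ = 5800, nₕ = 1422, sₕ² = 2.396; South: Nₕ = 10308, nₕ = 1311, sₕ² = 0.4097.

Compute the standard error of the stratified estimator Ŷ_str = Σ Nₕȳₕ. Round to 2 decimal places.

Var(Ŷ_str) = Σₕ Nₕ²(1 − fₕ)sₕ²/nₕ.
North: 1694²·(1 − 76/1694)·1.65/76 = 59506.208.
West: 5800²·(1 − 1422/5800)·2.396/1422 = 42784.944.
South: 10308²·(1 − 1311/10308)·0.4097/1311 = 28982.471.
Sum = 131273.62.
SE = √(131273.62) = 362.32.

362.32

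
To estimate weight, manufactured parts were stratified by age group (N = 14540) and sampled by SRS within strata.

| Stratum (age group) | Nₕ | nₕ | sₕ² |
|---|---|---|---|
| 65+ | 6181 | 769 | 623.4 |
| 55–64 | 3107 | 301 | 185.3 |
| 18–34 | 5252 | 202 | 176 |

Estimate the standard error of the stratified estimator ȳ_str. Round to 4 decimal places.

Var(ȳ_str) = Σₕ Wₕ²(1 − fₕ)sₕ²/nₕ with Wₕ = Nₕ/N, N = 14540.
65+: Wₕ = 0.42510316; term = 0.42510316²·(1 − 0.12441353)·623.4/769 = 0.12827091.
55–64: Wₕ = 0.21368638; term = 0.21368638²·(1 − 0.09687802)·185.3/301 = 0.025386862.
18–34: Wₕ = 0.36121045; term = 0.36121045²·(1 − 0.03846154)·176/202 = 0.10930715.
Sum = 0.26296492.
SE = √(0.26296492) = 0.5128.

0.5128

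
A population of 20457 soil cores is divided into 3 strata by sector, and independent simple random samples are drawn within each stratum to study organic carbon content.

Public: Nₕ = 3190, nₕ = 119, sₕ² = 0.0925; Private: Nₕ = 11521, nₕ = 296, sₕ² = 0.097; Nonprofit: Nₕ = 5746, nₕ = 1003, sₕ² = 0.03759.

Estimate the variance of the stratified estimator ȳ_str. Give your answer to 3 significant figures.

1.22 × 10^-4

Var(ȳ_str) = Σₕ Wₕ²(1 − fₕ)sₕ²/nₕ with Wₕ = Nₕ/N, N = 20457.
Public: Wₕ = 0.15593684; term = 0.15593684²·(1 − 0.03730408)·0.0925/119 = 1.8196228 × 10^-5.
Private: Wₕ = 0.56318131; term = 0.56318131²·(1 − 0.02569221)·0.097/296 = 1.012681 × 10^-4.
Nonprofit: Wₕ = 0.28088185; term = 0.28088185²·(1 − 0.17455621)·0.03759/1003 = 2.4406542 × 10^-6.
Sum = 1.2190498 × 10^-4.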